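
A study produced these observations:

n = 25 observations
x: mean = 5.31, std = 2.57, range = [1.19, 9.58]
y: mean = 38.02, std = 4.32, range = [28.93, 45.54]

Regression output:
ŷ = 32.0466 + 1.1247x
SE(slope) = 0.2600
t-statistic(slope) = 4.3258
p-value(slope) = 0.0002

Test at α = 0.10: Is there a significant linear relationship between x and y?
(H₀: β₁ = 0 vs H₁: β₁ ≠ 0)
Since p-value = 0.0002 < α = 0.10, reject H₀ — the slope is significantly different from 0.

Hypothesis test for the slope coefficient:

H₀: β₁ = 0 (no linear relationship)
H₁: β₁ ≠ 0 (linear relationship exists)

Test statistic: t = β̂₁ / SE(β̂₁) = 1.1247 / 0.2600 = 4.3258

The p-value (0.0002) is the probability, under H₀, of a t-statistic at least as extreme as |t| = 4.3258 (two-sided, df = n − 2 = 23).

Decision rule: reject H₀ if p-value < α.
p-value = 0.0002 < α = 0.10 → reject H₀.

At α = 0.10 the data do provide convincing evidence of a nonzero slope.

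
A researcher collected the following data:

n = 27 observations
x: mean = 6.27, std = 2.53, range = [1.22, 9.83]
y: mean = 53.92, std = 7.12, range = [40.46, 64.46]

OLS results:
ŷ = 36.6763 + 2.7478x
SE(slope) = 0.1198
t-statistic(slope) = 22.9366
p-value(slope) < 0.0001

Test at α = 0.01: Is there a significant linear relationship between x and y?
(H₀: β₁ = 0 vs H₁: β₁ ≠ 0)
Reject H₀: p-value < 0.0001 < α = 0.01. The linear relationship is significant at the 1% level.

Hypothesis test for the slope coefficient:

H₀: β₁ = 0 (no linear relationship)
H₁: β₁ ≠ 0 (linear relationship exists)

Test statistic: t = β̂₁ / SE(β̂₁) = 2.7478 / 0.1198 = 22.9366

With df = 25, the two-sided p-value for |t| = 22.9366 is <0.0001.

Decision rule: reject H₀ if p-value < α.
p-value < 0.0001 < α = 0.01 → reject H₀.

At α = 0.01 the data do provide convincing evidence of a nonzero slope.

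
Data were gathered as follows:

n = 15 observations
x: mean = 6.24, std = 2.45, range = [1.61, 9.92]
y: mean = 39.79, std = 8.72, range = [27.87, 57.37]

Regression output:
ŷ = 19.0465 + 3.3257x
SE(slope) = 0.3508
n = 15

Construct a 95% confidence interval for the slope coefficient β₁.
The 95% CI for β₁ is (2.5678, 4.0836)

Confidence interval for the slope:

The 95% CI for β₁ is: β̂₁ ± t*(α/2, n-2) × SE(β̂₁)

Step 1: Find critical t-value
- Confidence level = 0.95
- Degrees of freedom = n - 2 = 15 - 2 = 13
- t*(α/2, 13) = 2.1604

Step 2: Calculate margin of error
Margin = 2.1604 × 0.3508 = 0.7579

Step 3: Construct interval
CI = 3.3257 ± 0.7579
CI = (2.5678, 4.0836)

Interpretation: intervals built this way capture the true β₁ in 95% of repeated samples; here the plausible range for the per-unit effect of x on y is 2.5678 to 4.0836.
Both endpoints are positive, so the data support a genuinely positive slope at this confidence level.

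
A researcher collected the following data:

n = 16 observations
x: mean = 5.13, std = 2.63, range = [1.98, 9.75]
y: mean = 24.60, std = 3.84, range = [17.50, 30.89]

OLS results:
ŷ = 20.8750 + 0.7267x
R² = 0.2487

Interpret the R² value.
R² = 0.2487 means 24.87% of the variation in y is explained by the linear relationship with x. This indicates a weak fit.

The coefficient of determination R² is the fraction of the total variation in y that the fitted line accounts for.

Here R² = 0.2487:
- Explained: 24.87% of the variation in y
- Unexplained (residual): 100% − 24.87% = 75.13%
- Rule of thumb (below 0.3 weak; 0.3 to below 0.7 moderate; 0.7 and above strong) → weak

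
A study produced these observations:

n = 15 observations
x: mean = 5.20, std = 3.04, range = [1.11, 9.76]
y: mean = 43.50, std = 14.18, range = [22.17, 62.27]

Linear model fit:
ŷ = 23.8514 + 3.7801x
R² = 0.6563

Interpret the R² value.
About 65.63% of the variability in y is accounted for by the regression on x (R² = 0.6563) — a moderate linear fit.

R² = 1 − SS_res/SS_tot compares the residual scatter to the total scatter of y about its mean.

Here R² = 0.6563:
- Explained: 65.63% of the variation in y
- Unexplained (residual): 100% − 65.63% = 34.37%
- Rule of thumb (below 0.3 weak; 0.3 to below 0.7 moderate; 0.7 and above strong) → moderate

Equivalently, for simple linear regression R² = r², so |r| = √0.6563 ≈ 0.8101.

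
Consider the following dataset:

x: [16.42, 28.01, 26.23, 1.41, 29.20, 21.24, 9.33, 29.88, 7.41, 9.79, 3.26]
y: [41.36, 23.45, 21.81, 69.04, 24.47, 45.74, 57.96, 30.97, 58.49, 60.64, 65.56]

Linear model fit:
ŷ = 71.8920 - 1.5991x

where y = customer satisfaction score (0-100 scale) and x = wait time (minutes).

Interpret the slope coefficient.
On average, satisfaction score is about 1.5991 points lower for every extra minute of wait time.

β₁ = -1.5991 is the change in predicted satisfaction score (points) per additional minute of wait time.

Interpretation:
- Wait time up by 1 minute → predicted satisfaction score decreases by 1.5991 points
- This is a linear approximation: the same per-unit change is assumed across the whole observed x range
- The sign (−) gives the direction; the magnitude 1.5991 gives the size of the effect per minute

The intercept β₀ = 71.8920 is the predicted satisfaction score when wait time = 0; since the smallest observed x is 1.41, this is an extrapolation and mainly anchors the line.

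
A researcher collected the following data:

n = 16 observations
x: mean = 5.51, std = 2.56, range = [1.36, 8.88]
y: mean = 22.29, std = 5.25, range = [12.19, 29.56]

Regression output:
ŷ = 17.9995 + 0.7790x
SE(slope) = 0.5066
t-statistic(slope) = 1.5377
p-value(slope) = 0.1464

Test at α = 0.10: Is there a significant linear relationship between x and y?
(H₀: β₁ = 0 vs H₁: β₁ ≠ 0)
p-value = 0.1464 ≥ α = 0.10, so we fail to reject H₀. The relationship is not significant.

Hypothesis test for the slope coefficient:

H₀: β₁ = 0 (no linear relationship)
H₁: β₁ ≠ 0 (linear relationship exists)

Test statistic: t = β̂₁ / SE(β̂₁) = 0.7790 / 0.5066 = 1.5377

The p-value (0.1464) is the probability, under H₀, of a t-statistic at least as extreme as |t| = 1.5377 (two-sided, df = n − 2 = 14).

Decision rule: reject H₀ if p-value < α.
p-value = 0.1464 ≥ α = 0.10 → fail to reject H₀.

There is not sufficient evidence at the 10% significance level to conclude that a linear relationship exists between x and y.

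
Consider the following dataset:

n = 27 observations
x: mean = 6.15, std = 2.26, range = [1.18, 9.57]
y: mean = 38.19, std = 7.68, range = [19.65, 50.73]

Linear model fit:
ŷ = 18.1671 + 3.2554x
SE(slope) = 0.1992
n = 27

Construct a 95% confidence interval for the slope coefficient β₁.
The 95% CI for β₁ is (2.8451, 3.6657)

Confidence interval for the slope:

The 95% CI for β₁ is: β̂₁ ± t*(α/2, n-2) × SE(β̂₁)

Step 1: Find critical t-value
- Confidence level = 0.95
- Degrees of freedom = n - 2 = 27 - 2 = 25
- t*(α/2, 25) = 2.0595

Step 2: Calculate margin of error
Margin = 2.0595 × 0.1992 = 0.4103

Step 3: Construct interval
CI = 3.2554 ± 0.4103
CI = (2.8451, 3.6657)

Interpretation: We are 95% confident that the true slope β₁ lies between 2.8451 and 3.6657.
Since 0 is outside the interval, a two-sided test at α = 0.05 would reject H₀: β₁ = 0.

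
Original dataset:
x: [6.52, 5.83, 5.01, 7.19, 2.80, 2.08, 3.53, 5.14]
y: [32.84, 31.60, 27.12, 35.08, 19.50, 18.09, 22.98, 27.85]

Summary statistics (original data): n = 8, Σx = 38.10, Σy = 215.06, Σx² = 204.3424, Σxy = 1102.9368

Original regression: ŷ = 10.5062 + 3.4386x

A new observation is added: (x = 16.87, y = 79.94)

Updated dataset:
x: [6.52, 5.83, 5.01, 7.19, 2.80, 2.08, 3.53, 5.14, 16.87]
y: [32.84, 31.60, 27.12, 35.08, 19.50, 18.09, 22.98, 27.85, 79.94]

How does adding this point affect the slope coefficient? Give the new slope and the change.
The slope changes from 3.4386 to 4.2412 (change of +0.8026, or +23.3%).

x = 16.87 lies well outside the original x-range [2.08, 7.19] (x̄ ≈ 4.76), so this observation has high leverage and can move the slope substantially.

Step 1: Update the sums with the new point (n goes from 8 to 9)
Σx  = 38.10 + 16.87 = 54.97
Σy  = 215.06 + 79.94 = 295.00
Σx² = 204.3424 + 16.87² = 204.3424 + 284.5969 = 488.9393
Σxy = 1102.9368 + 16.87×79.94 = 1102.9368 + 1348.5878 = 2451.5246

Step 2: Recompute the slope with b₁ = (nΣxy − ΣxΣy) / (nΣx² − (Σx)²)
Numerator   = 9×2451.5246 − 54.97×295.00 = 22063.7214 − 16216.1500 = 5847.5714
Denominator = 9×488.9393 − 54.97² = 4400.4537 − 3021.7009 = 1378.7528
b₁(new) = 5847.5714 / 1378.7528 = 4.2412

(Same formula on the original sums: (8×1102.9368 − 38.10×215.06) / (8×204.3424 − 38.10²) = 629.7084 / 183.1292 = 3.4386, matching the given fit.)

Step 3: Change in slope
Δβ₁ = 4.2412 − 3.4386 = +0.8026
Relative change = +0.8026 / 3.4386 × 100% = +23.3%
→ the slope increases when the point is added.

A high-leverage point only changes the slope if it is off the original line; here y = 79.94 is above the original trend, so the slope increases.
In practice: check such a point for data-entry or measurement error.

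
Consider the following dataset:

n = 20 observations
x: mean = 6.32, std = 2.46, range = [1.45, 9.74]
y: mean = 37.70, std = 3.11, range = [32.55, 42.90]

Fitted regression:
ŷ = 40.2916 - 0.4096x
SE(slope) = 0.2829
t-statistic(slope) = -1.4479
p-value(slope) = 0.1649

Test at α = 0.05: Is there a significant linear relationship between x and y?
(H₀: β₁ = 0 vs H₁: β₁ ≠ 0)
Since p-value = 0.1649 ≥ α = 0.05, fail to reject H₀ — the slope is not significantly different from 0.

Hypothesis test for the slope coefficient:

H₀: β₁ = 0 (no linear relationship)
H₁: β₁ ≠ 0 (linear relationship exists)

Test statistic: t = β̂₁ / SE(β̂₁) = -0.4096 / 0.2829 = -1.4479

With df = 18, the two-sided p-value for |t| = 1.4479 is 0.1649.

Decision rule: reject H₀ if p-value < α.
p-value = 0.1649 ≥ α = 0.05 → fail to reject H₀.

At α = 0.05 the data do not provide convincing evidence of a nonzero slope.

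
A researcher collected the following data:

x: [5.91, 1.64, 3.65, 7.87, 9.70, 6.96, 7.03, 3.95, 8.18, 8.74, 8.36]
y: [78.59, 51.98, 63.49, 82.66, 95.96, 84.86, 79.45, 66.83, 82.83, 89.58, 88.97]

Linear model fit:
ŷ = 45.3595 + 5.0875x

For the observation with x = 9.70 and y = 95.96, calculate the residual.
Residual = 1.2517

The residual is the difference between the actual value and the predicted value:

Residual = y - ŷ

Step 1: Calculate predicted value
ŷ = 45.3595 + 5.0875 × 9.70
ŷ = 94.7083

Step 2: Calculate residual
Residual = 95.96 - 94.7083
Residual = 1.2517

Interpretation: the model underestimates the actual value by 1.2517 at this point (positive residual → observation lies above the fitted line).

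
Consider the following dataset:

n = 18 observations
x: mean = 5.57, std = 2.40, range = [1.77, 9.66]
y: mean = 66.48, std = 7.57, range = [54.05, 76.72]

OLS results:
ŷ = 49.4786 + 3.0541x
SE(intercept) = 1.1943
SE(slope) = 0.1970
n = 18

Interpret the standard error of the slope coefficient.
SE(slope) = 0.1970 measures the uncertainty in the estimated slope. The coefficient is estimated precisely (SE/|β̂₁| = 6.5%).

What SE measures:
- The standard error quantifies the sampling variability of the coefficient estimate
- It is the estimated standard deviation of β̂₁ across hypothetical repeated samples of the same size
- Smaller SE → more precise estimate

Relative precision:
- SE / |β̂₁| = 0.1970 / 3.0541 = 6.5%
- Rule of thumb (under 20%: precise; 20% to under 50%: moderately precise; 50% or more: imprecise) → precise

Link to the t-test: t = β̂₁ / SE(β̂₁) = 3.0541 / 0.1970 = 15.5030, the statistic for H₀: β₁ = 0.

What drives SE(β̂₁): wider spread of x values → smaller SE.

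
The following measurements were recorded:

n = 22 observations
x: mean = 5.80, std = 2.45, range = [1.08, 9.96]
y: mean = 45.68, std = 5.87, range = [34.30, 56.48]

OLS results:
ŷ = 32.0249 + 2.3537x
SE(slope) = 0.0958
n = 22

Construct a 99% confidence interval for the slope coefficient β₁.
The 99% CI for β₁ is (2.0811, 2.6263)

Confidence interval for the slope:

The 99% CI for β₁ is: β̂₁ ± t*(α/2, n-2) × SE(β̂₁)

Step 1: Find critical t-value
- Confidence level = 0.99
- Degrees of freedom = n - 2 = 22 - 2 = 20
- t*(α/2, 20) = 2.8453

Step 2: Calculate margin of error
Margin = 2.8453 × 0.0958 = 0.2726

Step 3: Construct interval
CI = 2.3537 ± 0.2726
CI = (2.0811, 2.6263)

Interpretation: each one-unit increase in x is associated with a change in mean y of between 2.0811 and 2.6263, with 99% confidence.
Since 0 is outside the interval, a two-sided test at α = 0.01 would reject H₀: β₁ = 0.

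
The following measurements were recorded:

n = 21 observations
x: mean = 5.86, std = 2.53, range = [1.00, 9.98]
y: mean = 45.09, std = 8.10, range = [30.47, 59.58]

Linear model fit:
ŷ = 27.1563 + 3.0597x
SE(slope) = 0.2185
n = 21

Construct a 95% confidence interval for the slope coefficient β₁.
The 95% CI for β₁ is (2.6024, 3.5170)

Confidence interval for the slope:

The 95% CI for β₁ is: β̂₁ ± t*(α/2, n-2) × SE(β̂₁)

Step 1: Find critical t-value
- Confidence level = 0.95
- Degrees of freedom = n - 2 = 21 - 2 = 19
- t*(α/2, 19) = 2.0930

Step 2: Calculate margin of error
Margin = 2.0930 × 0.2185 = 0.4573

Step 3: Construct interval
CI = 3.0597 ± 0.4573
CI = (2.6024, 3.5170)

Interpretation: each one-unit increase in x is associated with a change in mean y of between 2.6024 and 3.5170, with 95% confidence.
Since 0 is outside the interval, a two-sided test at α = 0.05 would reject H₀: β₁ = 0.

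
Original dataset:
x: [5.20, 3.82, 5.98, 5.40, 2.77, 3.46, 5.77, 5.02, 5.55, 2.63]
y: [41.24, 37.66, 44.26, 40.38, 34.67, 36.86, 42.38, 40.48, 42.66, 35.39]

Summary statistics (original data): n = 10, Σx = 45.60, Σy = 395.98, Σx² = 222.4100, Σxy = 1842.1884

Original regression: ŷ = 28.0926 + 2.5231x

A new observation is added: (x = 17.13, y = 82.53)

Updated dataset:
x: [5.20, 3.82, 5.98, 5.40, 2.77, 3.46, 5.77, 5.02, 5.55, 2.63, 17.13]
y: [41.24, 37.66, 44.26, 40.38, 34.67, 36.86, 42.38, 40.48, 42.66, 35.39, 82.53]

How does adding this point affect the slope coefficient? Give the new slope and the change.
Adding the point moves β₁ from 2.5231 to 3.3337, i.e. it increases by 0.8106 (+32.1%).

x = 17.13 lies well outside the original x-range [2.63, 5.98] (x̄ ≈ 4.56), so this observation has high leverage and can move the slope substantially.

Step 1: Update the sums with the new point (n goes from 10 to 11)
Σx  = 45.60 + 17.13 = 62.73
Σy  = 395.98 + 82.53 = 478.51
Σx² = 222.4100 + 17.13² = 222.4100 + 293.4369 = 515.8469
Σxy = 1842.1884 + 17.13×82.53 = 1842.1884 + 1413.7389 = 3255.9273

Step 2: Recompute the slope with b₁ = (nΣxy − ΣxΣy) / (nΣx² − (Σx)²)
Numerator   = 11×3255.9273 − 62.73×478.51 = 35815.2003 − 30016.9323 = 5798.2680
Denominator = 11×515.8469 − 62.73² = 5674.3159 − 3935.0529 = 1739.2630
b₁(new) = 5798.2680 / 1739.2630 = 3.3337

(Same formula on the original sums: (10×1842.1884 − 45.60×395.98) / (10×222.4100 − 45.60²) = 365.1960 / 144.7400 = 2.5231, matching the given fit.)

Step 3: Change in slope
Δβ₁ = 3.3337 − 2.5231 = +0.8106
Relative change = +0.8106 / 2.5231 × 100% = +32.1%
→ the slope increases when the point is added.

A high-leverage point only changes the slope if it is off the original line; here y = 82.53 is above the original trend, so the slope increases.
In practice: examine leverage (hᵢ) and Cook's distance rather than deleting it automatically; investigate whether it comes from the same population as the rest of the sample.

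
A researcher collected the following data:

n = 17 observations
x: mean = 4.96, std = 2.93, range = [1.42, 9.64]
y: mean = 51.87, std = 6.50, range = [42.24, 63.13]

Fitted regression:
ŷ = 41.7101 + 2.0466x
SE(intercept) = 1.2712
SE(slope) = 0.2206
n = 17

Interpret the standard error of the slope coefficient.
SE(β̂₁) = 0.2206 is the estimated standard deviation of the slope estimate across repeated samples; relative to β̂₁ = 2.0466 that is 10.8%, a precise estimate.

SE(β̂₁) = 0.2206 says: if we drew many samples of n = 17 from the same population and refit each time, the fitted slopes would scatter with a standard deviation of roughly 0.2206 around the true β₁.

Relative precision:
- SE / |β̂₁| = 0.2206 / 2.0466 = 10.8%
- Rule of thumb (under 20%: precise; 20% to under 50%: moderately precise; 50% or more: imprecise) → precise

Link to the t-test: t = β̂₁ / SE(β̂₁) = 2.0466 / 0.2206 = 9.2774, the statistic for H₀: β₁ = 0.

What drives SE(β̂₁): wider spread of x values → smaller SE.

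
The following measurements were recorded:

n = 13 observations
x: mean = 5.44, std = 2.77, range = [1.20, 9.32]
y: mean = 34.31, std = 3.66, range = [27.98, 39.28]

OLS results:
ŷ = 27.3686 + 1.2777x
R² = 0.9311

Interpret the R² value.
About 93.11% of the variability in y is accounted for by the regression on x (R² = 0.9311) — a strong linear fit.

R² (coefficient of determination) measures the proportion of variance in y explained by the regression model.

Here R² = 0.9311:
- Explained: 93.11% of the variation in y
- Unexplained (residual): 100% − 93.11% = 6.89%
- Rule of thumb (below 0.3 weak; 0.3 to below 0.7 moderate; 0.7 and above strong) → strong

Calculation: R² = 1 − (SS_res / SS_tot), where SS_res is the sum of squared residuals and SS_tot the total sum of squares.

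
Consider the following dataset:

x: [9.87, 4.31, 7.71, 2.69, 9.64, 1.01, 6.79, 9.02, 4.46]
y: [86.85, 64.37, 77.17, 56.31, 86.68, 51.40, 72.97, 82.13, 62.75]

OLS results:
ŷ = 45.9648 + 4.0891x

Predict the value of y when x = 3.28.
ŷ = 59.3770

Plug x = 3.28 into the fitted line:

ŷ = 45.9648 + 4.0891 × 3.28
ŷ = 45.9648 + 13.4122
ŷ = 59.3770

This is the fitted mean response at that x — an individual observation would come with a wider prediction interval.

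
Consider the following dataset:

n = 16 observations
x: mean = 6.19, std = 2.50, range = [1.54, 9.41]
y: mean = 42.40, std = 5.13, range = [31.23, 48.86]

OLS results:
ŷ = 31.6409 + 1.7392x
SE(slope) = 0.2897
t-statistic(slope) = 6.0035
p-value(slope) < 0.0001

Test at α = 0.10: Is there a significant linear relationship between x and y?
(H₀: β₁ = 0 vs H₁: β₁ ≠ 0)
Since p-value < 0.0001 < α = 0.10, reject H₀ — the slope is significantly different from 0.

Hypothesis test for the slope coefficient:

H₀: β₁ = 0 (no linear relationship)
H₁: β₁ ≠ 0 (linear relationship exists)

Test statistic: t = β̂₁ / SE(β̂₁) = 1.7392 / 0.2897 = 6.0035

The p-value (<0.0001) is the probability, under H₀, of a t-statistic at least as extreme as |t| = 6.0035 (two-sided, df = n − 2 = 14).

Decision rule: reject H₀ if p-value < α.
p-value < 0.0001 < α = 0.10 → reject H₀.

At α = 0.10 the data do provide convincing evidence of a nonzero slope.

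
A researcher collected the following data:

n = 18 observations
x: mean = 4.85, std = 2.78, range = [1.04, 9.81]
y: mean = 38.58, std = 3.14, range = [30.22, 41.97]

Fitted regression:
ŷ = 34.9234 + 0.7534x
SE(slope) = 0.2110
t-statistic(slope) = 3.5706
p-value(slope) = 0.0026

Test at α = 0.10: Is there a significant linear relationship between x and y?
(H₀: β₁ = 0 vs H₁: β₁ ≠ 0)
Reject H₀: p-value = 0.0026 < α = 0.10. The linear relationship is significant at the 10% level.

Hypothesis test for the slope coefficient:

H₀: β₁ = 0 (no linear relationship)
H₁: β₁ ≠ 0 (linear relationship exists)

Test statistic: t = β̂₁ / SE(β̂₁) = 0.7534 / 0.2110 = 3.5706

With df = 16, the two-sided p-value for |t| = 3.5706 is 0.0026.

Decision rule: reject H₀ if p-value < α.
p-value = 0.0026 < α = 0.10 → reject H₀.

There is sufficient evidence at the 10% significance level to conclude that a linear relationship exists between x and y.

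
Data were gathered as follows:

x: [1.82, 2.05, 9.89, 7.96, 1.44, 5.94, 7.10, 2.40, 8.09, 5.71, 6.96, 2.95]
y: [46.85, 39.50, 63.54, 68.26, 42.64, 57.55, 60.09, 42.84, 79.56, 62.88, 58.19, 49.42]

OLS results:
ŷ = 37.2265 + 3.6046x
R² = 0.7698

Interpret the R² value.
The model explains 76.98% of the variance in y (R² = 0.7698), leaving 23.02% unexplained; the fit is strong.

The coefficient of determination R² is the fraction of the total variation in y that the fitted line accounts for.

Here R² = 0.7698:
- Explained: 76.98% of the variation in y
- Unexplained (residual): 100% − 76.98% = 23.02%
- Rule of thumb (below 0.3 weak; 0.3 to below 0.7 moderate; 0.7 and above strong) → strong

Note: R² never decreases when predictors are added, so it should not be used alone to compare models of different size.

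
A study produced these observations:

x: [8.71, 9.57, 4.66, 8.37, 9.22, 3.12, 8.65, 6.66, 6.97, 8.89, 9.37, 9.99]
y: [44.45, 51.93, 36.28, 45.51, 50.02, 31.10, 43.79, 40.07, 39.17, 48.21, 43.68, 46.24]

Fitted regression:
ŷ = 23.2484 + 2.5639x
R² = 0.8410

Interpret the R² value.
About 84.10% of the variability in y is accounted for by the regression on x (R² = 0.8410) — a strong linear fit.

R² = 1 − SS_res/SS_tot compares the residual scatter to the total scatter of y about its mean.

Here R² = 0.8410:
- Explained: 84.10% of the variation in y
- Unexplained (residual): 100% − 84.10% = 15.90%
- Rule of thumb (below 0.3 weak; 0.3 to below 0.7 moderate; 0.7 and above strong) → strong

Note: R² says nothing about causation, and a high R² does not by itself mean the linear form is appropriate — check the residuals.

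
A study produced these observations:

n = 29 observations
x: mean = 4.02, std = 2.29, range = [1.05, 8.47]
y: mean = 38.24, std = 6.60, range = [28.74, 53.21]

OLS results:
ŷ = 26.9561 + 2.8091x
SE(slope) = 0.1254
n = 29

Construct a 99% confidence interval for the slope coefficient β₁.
The 99% CI for β₁ is (2.4617, 3.1565)

Confidence interval for the slope:

The 99% CI for β₁ is: β̂₁ ± t*(α/2, n-2) × SE(β̂₁)

Step 1: Find critical t-value
- Confidence level = 0.99
- Degrees of freedom = n - 2 = 29 - 2 = 27
- t*(α/2, 27) = 2.7707

Step 2: Calculate margin of error
Margin = 2.7707 × 0.1254 = 0.3474

Step 3: Construct interval
CI = 2.8091 ± 0.3474
CI = (2.4617, 3.1565)

Interpretation: intervals built this way capture the true β₁ in 99% of repeated samples; here the plausible range for the per-unit effect of x on y is 2.4617 to 3.1565.
Since 0 is outside the interval, a two-sided test at α = 0.01 would reject H₀: β₁ = 0.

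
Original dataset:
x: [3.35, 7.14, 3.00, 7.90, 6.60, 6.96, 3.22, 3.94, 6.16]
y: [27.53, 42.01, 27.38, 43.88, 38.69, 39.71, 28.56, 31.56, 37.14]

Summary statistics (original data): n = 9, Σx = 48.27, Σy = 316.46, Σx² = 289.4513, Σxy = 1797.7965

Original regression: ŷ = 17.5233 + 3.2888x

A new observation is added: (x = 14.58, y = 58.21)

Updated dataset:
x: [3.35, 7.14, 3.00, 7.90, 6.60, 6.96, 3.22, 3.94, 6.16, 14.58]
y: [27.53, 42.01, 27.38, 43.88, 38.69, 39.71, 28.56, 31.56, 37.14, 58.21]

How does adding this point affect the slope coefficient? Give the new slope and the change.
New slope β₁ = 2.7257 versus 3.2888 before: a change of -0.5631 (-17.1%).

x = 14.58 lies well outside the original x-range [3.00, 7.90] (x̄ ≈ 5.36), so this observation has high leverage and can move the slope substantially.

Step 1: Update the sums with the new point (n goes from 9 to 10)
Σx  = 48.27 + 14.58 = 62.85
Σy  = 316.46 + 58.21 = 374.67
Σx² = 289.4513 + 14.58² = 289.4513 + 212.5764 = 502.0277
Σxy = 1797.7965 + 14.58×58.21 = 1797.7965 + 848.7018 = 2646.4983

Step 2: Recompute the slope with b₁ = (nΣxy − ΣxΣy) / (nΣx² − (Σx)²)
Numerator   = 10×2646.4983 − 62.85×374.67 = 26464.9830 − 23548.0095 = 2916.9735
Denominator = 10×502.0277 − 62.85² = 5020.2770 − 3950.1225 = 1070.1545
b₁(new) = 2916.9735 / 1070.1545 = 2.7257

(Same formula on the original sums: (9×1797.7965 − 48.27×316.46) / (9×289.4513 − 48.27²) = 904.6443 / 275.0688 = 3.2888, matching the given fit.)

Step 3: Change in slope
Δβ₁ = 2.7257 − 3.2888 = -0.5631
Relative change = -0.5631 / 3.2888 × 100% = -17.1%
→ the slope decreases when the point is added.

A high-leverage point only changes the slope if it is off the original line; here y = 58.21 is below the original trend, so the slope decreases.
In practice: investigate whether it comes from the same population as the rest of the sample; examine leverage (hᵢ) and Cook's distance rather than deleting it automatically.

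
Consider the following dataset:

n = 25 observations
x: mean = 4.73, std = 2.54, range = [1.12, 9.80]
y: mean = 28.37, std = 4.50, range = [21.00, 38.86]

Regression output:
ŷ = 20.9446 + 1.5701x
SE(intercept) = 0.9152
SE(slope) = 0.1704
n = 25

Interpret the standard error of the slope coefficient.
The slope 1.5701 is pinned down to within about ±0.1704 (one SE) by these data — relative uncertainty 10.9%, i.e. precise.

SE(β̂₁) = 0.1704 says: if we drew many samples of n = 25 from the same population and refit each time, the fitted slopes would scatter with a standard deviation of roughly 0.1704 around the true β₁.

Relative precision:
- SE / |β̂₁| = 0.1704 / 1.5701 = 10.9%
- Rule of thumb (under 20%: precise; 20% to under 50%: moderately precise; 50% or more: imprecise) → precise

Link to the t-test: t = β̂₁ / SE(β̂₁) = 1.5701 / 0.1704 = 9.2142, the statistic for H₀: β₁ = 0.

What drives SE(β̂₁): wider spread of x values → smaller SE.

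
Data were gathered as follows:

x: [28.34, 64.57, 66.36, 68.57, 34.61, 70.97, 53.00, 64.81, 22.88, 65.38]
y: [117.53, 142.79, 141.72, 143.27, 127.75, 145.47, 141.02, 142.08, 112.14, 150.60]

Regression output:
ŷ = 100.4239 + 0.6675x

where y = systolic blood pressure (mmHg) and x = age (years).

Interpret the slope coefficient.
On average, blood pressure is about 0.6675 mmHg higher for every extra year of age.

The slope β₁ = 0.6675 gives the rate at which the fitted blood pressure changes with age.

Interpretation:
- Age up by 1 year → predicted blood pressure increases by 0.6675 mmHg
- The effect is assumed constant over the observed range of x (linearity)
- The slope describes association in these data, not necessarily a causal effect

The intercept β₀ = 100.4239 is the predicted blood pressure when age = 0; since the smallest observed x is 22.88, this is an extrapolation and mainly anchors the line.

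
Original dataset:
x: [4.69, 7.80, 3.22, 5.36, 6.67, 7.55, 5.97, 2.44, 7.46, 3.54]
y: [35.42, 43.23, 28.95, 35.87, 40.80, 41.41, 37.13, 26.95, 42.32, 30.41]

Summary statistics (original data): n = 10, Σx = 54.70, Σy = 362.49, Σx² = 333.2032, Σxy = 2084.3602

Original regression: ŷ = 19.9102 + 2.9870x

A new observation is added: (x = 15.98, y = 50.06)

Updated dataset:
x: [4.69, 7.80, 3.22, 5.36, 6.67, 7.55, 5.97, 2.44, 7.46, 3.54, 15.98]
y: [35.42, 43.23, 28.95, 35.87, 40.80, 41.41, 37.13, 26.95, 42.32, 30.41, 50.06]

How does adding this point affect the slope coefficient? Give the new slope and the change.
New slope β₁ = 1.7372 versus 2.9870 before: a change of -1.2498 (-41.8%).

The new point has HIGH LEVERAGE: x = 15.98 is far from the original mean x̄ = 54.70/10 ≈ 5.47 (original range [2.44, 7.80]).

Step 1: Update the sums with the new point (n goes from 10 to 11)
Σx  = 54.70 + 15.98 = 70.68
Σy  = 362.49 + 50.06 = 412.55
Σx² = 333.2032 + 15.98² = 333.2032 + 255.3604 = 588.5636
Σxy = 2084.3602 + 15.98×50.06 = 2084.3602 + 799.9588 = 2884.3190

Step 2: Recompute the slope with b₁ = (nΣxy − ΣxΣy) / (nΣx² − (Σx)²)
Numerator   = 11×2884.3190 − 70.68×412.55 = 31727.5090 − 29159.0340 = 2568.4750
Denominator = 11×588.5636 − 70.68² = 6474.1996 − 4995.6624 = 1478.5372
b₁(new) = 2568.4750 / 1478.5372 = 1.7372

(Same formula on the original sums: (10×2084.3602 − 54.70×362.49) / (10×333.2032 − 54.70²) = 1015.3990 / 339.9420 = 2.9870, matching the given fit.)

Step 3: Change in slope
Δβ₁ = 1.7372 − 2.9870 = -1.2498
Relative change = -1.2498 / 2.9870 × 100% = -41.8%
→ the slope decreases when the point is added.

A high-leverage point only changes the slope if it is off the original line; here y = 50.06 is below the original trend, so the slope decreases.
In practice: refit with and without it and report both if conclusions differ; check such a point for data-entry or measurement error.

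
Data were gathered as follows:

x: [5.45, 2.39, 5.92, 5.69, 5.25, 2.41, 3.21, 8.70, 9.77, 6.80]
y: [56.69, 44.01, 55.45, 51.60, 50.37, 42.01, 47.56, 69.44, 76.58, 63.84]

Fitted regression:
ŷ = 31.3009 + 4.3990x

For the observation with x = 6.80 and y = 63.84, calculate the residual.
Residual = 2.6259

The residual is the difference between the actual value and the predicted value:

Residual = y - ŷ

Step 1: Calculate predicted value
ŷ = 31.3009 + 4.3990 × 6.80
ŷ = 61.2141

Step 2: Calculate residual
Residual = 63.84 - 61.2141
Residual = 2.6259

Sign check: y > ŷ, so the point is above the line and the fit underestimates here.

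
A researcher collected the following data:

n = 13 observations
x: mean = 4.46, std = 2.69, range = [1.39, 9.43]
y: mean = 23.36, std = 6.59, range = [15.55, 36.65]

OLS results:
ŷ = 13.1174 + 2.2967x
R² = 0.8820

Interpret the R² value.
About 88.20% of the variability in y is accounted for by the regression on x (R² = 0.8820) — a strong linear fit.

R² (coefficient of determination) measures the proportion of variance in y explained by the regression model.

Here R² = 0.8820:
- Explained: 88.20% of the variation in y
- Unexplained (residual): 100% − 88.20% = 11.80%
- Rule of thumb (below 0.3 weak; 0.3 to below 0.7 moderate; 0.7 and above strong) → strong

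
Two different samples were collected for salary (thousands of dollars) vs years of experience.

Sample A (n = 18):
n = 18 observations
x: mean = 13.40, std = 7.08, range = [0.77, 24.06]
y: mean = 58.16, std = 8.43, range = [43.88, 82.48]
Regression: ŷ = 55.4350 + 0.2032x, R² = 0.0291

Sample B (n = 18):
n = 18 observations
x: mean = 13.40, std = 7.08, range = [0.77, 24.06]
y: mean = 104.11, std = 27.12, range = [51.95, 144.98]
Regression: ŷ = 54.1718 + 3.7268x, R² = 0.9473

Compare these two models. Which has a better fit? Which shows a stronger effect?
Model B has the better fit (R² = 0.9473 vs 0.0291). Model B shows the stronger effect (|β₁| = 3.7268 vs 0.2032).

Model Comparison:

Fit — compare R²:
- Model A: R² = 0.0291 → 2.91% of variance in salary explained
- Model B: R² = 0.9473 → 94.73% of variance in salary explained
- 0.9473 > 0.0291 → Model B has the better fit

Which has the larger per-year effect? (|β₁|)
- Model A: β₁ = 0.2032 → predicted salary rises 0.2032 thousand dollars per additional year of experience
- Model B: β₁ = 3.7268 → predicted salary rises 3.7268 thousand dollars per additional year of experience
- |0.2032| < |3.7268| → Model B shows the stronger marginal effect

Notes:
- R² measures how tightly points cluster around the line; β₁ measures how steep the line is — they answer different questions.
- A better fit (higher R²) doesn't necessarily mean a more important relationship.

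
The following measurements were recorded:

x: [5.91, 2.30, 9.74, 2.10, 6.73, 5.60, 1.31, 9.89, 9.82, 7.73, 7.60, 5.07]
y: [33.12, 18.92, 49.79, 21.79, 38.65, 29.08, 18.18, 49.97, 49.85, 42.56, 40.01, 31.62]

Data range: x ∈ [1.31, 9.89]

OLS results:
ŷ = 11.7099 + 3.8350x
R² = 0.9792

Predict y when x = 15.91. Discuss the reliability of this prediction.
The equation gives ŷ = 72.7248; however x = 15.91 is 6.02 units above the observed range, so this extrapolated value should not be trusted.

Prediction calculation:
ŷ = 11.7099 + 3.8350 × 15.91
ŷ = 72.7248

Reliability:
- Data range: x ∈ [1.31, 9.89]
- Prediction point: x = 15.91 is 6.02 units above the observed range → this is EXTRAPOLATION, not interpolation

Why that matters here:
- R² describes fit only over the sampled x values; it says nothing about behaviour beyond them
- There are no observations near this x to validate the fitted line there

A defensible statement: 'if the linear trend continued to x = 15.91, y would be about 72.7248' — the premise is untested.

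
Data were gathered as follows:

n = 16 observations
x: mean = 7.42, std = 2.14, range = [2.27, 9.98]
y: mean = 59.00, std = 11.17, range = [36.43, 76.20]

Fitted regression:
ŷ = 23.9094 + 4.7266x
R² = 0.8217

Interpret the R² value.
About 82.17% of the variability in y is accounted for by the regression on x (R² = 0.8217) — a strong linear fit.

R² (coefficient of determination) measures the proportion of variance in y explained by the regression model.

Here R² = 0.8217:
- Explained: 82.17% of the variation in y
- Unexplained (residual): 100% − 82.17% = 17.83%
- Rule of thumb (below 0.3 weak; 0.3 to below 0.7 moderate; 0.7 and above strong) → strong

Note: R² says nothing about causation, and a high R² does not by itself mean the linear form is appropriate — check the residuals.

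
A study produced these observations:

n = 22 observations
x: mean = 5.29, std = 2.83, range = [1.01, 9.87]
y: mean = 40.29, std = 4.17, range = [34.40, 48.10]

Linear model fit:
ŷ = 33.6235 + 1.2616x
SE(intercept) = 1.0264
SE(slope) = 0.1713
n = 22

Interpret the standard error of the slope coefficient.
SE(β̂₁) = 0.1713 is the estimated standard deviation of the slope estimate across repeated samples; relative to β̂₁ = 1.2616 that is 13.6%, a precise estimate.

SE(β̂₁) = s / √Sxx, where s is the residual standard deviation and Sxx = Σ(x − x̄)². It is the yardstick for how far β̂₁ = 1.2616 could plausibly be from the true slope.

Relative precision:
- SE / |β̂₁| = 0.1713 / 1.2616 = 13.6%
- Rule of thumb (under 20%: precise; 20% to under 50%: moderately precise; 50% or more: imprecise) → precise

Link to the t-test: t = β̂₁ / SE(β̂₁) = 1.2616 / 0.1713 = 7.3649, the statistic for H₀: β₁ = 0.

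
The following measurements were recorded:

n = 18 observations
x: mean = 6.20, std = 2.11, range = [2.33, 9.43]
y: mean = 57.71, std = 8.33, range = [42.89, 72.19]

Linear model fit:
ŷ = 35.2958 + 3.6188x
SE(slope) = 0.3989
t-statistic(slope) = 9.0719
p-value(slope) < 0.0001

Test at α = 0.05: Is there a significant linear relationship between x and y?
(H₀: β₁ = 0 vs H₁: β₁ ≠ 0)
p-value < 0.0001 < α = 0.05, so we reject H₀. The relationship is significant.

Hypothesis test for the slope coefficient:

H₀: β₁ = 0 (no linear relationship)
H₁: β₁ ≠ 0 (linear relationship exists)

Test statistic: t = β̂₁ / SE(β̂₁) = 3.6188 / 0.3989 = 9.0719

With df = 16, the two-sided p-value for |t| = 9.0719 is <0.0001.

Decision rule: reject H₀ if p-value < α.
p-value < 0.0001 < α = 0.05 → reject H₀.

There is sufficient evidence at the 5% significance level to conclude that a linear relationship exists between x and y.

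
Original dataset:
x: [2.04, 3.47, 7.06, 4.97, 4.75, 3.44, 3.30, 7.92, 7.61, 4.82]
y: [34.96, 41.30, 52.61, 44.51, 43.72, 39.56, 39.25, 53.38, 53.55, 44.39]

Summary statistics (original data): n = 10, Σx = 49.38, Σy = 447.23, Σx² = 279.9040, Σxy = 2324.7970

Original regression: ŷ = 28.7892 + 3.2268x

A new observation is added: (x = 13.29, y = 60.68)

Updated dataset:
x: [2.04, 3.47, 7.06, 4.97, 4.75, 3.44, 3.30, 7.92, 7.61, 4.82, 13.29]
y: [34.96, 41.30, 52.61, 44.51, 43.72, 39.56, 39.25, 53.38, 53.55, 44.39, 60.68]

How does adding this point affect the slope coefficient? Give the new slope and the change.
The slope changes from 3.2268 to 2.3877 (change of -0.8391, or -26.0%).

The new point has HIGH LEVERAGE: x = 13.29 is far from the original mean x̄ = 49.38/10 ≈ 4.94 (original range [2.04, 7.92]).

Step 1: Update the sums with the new point (n goes from 10 to 11)
Σx  = 49.38 + 13.29 = 62.67
Σy  = 447.23 + 60.68 = 507.91
Σx² = 279.9040 + 13.29² = 279.9040 + 176.6241 = 456.5281
Σxy = 2324.7970 + 13.29×60.68 = 2324.7970 + 806.4372 = 3131.2342

Step 2: Recompute the slope with b₁ = (nΣxy − ΣxΣy) / (nΣx² − (Σx)²)
Numerator   = 11×3131.2342 − 62.67×507.91 = 34443.5762 − 31830.7197 = 2612.8565
Denominator = 11×456.5281 − 62.67² = 5021.8091 − 3927.5289 = 1094.2802
b₁(new) = 2612.8565 / 1094.2802 = 2.3877

(Same formula on the original sums: (10×2324.7970 − 49.38×447.23) / (10×279.9040 − 49.38²) = 1163.7526 / 360.6556 = 3.2268, matching the given fit.)

Step 3: Change in slope
Δβ₁ = 2.3877 − 3.2268 = -0.8391
Relative change = -0.8391 / 3.2268 × 100% = -26.0%
→ the slope decreases when the point is added.

Because the point sits below the extension of the original line at a high-leverage x, it tilts the fit down.
In practice: investigate whether it comes from the same population as the rest of the sample.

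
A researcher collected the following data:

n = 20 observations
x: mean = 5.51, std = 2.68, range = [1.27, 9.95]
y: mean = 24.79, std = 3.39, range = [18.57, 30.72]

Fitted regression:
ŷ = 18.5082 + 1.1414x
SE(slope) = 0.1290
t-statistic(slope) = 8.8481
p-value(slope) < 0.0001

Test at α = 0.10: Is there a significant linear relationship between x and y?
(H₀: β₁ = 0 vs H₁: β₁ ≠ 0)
p-value < 0.0001 < α = 0.10, so we reject H₀. The relationship is significant.

Hypothesis test for the slope coefficient:

H₀: β₁ = 0 (no linear relationship)
H₁: β₁ ≠ 0 (linear relationship exists)

Test statistic: t = β̂₁ / SE(β̂₁) = 1.1414 / 0.1290 = 8.8481

The p-value (<0.0001) is the probability, under H₀, of a t-statistic at least as extreme as |t| = 8.8481 (two-sided, df = n − 2 = 18).

Decision rule: reject H₀ if p-value < α.
p-value < 0.0001 < α = 0.10 → reject H₀.

At α = 0.10 the data do provide convincing evidence of a nonzero slope.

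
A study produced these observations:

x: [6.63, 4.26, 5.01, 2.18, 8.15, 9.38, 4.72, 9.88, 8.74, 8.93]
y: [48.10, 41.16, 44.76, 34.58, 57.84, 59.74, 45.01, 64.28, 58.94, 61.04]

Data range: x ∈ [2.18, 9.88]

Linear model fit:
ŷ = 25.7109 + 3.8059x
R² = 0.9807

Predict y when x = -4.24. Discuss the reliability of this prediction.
ŷ = 9.5739 (extrapolation — x = -4.24 lies outside [2.18, 9.88], so reliability is low).

Prediction calculation:
ŷ = 25.7109 + 3.8059 × (-4.24)
ŷ = 9.5739

Reliability:
- Data range: x ∈ [2.18, 9.88]
- Prediction point: x = -4.24 is 6.42 units below the observed range → this is EXTRAPOLATION, not interpolation

Why that matters here:
- The linear relationship may not hold outside the observed range
- Real relationships often flatten, saturate, or turn nonlinear at extremes
- The standard error of prediction grows with (x − x̄)², and x = -4.24 is far from x̄ = 6.79

The R² = 0.9807 only validates the fit within [2.18, 9.88]; treat ŷ = 9.5739 with caution.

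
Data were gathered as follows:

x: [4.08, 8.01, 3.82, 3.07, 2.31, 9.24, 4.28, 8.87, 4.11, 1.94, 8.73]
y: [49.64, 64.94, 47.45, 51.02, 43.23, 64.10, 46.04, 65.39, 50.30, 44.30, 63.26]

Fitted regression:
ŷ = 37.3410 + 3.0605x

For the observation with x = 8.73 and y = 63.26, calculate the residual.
Residual = -0.7992

The residual is the difference between the actual value and the predicted value:

Residual = y - ŷ

Step 1: Calculate predicted value
ŷ = 37.3410 + 3.0605 × 8.73
ŷ = 64.0592

Step 2: Calculate residual
Residual = 63.26 - 64.0592
Residual = -0.7992

The residual is negative, so the observed y = 63.26 sits below the regression line (the line overestimates it by 0.7992).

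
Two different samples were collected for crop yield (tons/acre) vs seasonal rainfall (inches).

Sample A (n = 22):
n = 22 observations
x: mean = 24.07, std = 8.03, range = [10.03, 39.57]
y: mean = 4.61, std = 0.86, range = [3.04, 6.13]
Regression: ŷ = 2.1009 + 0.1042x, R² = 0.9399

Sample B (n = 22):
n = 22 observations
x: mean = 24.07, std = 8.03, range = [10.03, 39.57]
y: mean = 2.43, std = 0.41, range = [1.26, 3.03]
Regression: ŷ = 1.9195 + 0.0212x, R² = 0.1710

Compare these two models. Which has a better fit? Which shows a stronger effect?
Model A has the better fit (R² = 0.9399 vs 0.1710). Model A shows the stronger effect (|β₁| = 0.1042 vs 0.0212).

Model Comparison:

Fit — compare R²:
- Model A: R² = 0.9399 → 93.99% of variance in crop yield explained
- Model B: R² = 0.1710 → 17.10% of variance in crop yield explained
- 0.9399 > 0.1710 → Model A has the better fit

Strength of effect — compare |β₁|:
- Model A: β₁ = 0.1042 → predicted crop yield rises 0.1042 tons/acre per additional inch of rainfall
- Model B: β₁ = 0.0212 → predicted crop yield rises 0.0212 tons/acre per additional inch of rainfall
- |0.1042| > |0.0212| → Model A shows the stronger marginal effect

Note: R² measures how tightly points cluster around the line; β₁ measures how steep the line is — they answer different questions.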